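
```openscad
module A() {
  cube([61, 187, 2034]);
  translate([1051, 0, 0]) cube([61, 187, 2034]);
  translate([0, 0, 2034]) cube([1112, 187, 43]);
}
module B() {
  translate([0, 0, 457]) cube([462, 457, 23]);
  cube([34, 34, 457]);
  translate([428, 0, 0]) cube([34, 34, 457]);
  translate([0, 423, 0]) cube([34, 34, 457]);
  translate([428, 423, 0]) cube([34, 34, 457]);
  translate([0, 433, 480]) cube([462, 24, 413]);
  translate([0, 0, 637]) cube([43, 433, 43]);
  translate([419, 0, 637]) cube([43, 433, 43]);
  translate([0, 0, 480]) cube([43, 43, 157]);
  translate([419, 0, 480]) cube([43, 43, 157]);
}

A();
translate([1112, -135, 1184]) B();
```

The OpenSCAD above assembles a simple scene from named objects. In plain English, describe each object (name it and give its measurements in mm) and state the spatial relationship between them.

A is a rectangular door frame: two vertical jambs of 61×187 mm section, 2034 mm tall, with a clear opening 990 mm wide between their inner faces. A header 43 mm tall and 187 mm deep lies on top of the jambs and spans the full outside width.

B is a chair: 462×457 mm seat, 23 mm thick, top at z = 480 mm, on four 34 mm square corner legs flush with the seat edges. A 24 mm thick backrest slab spans the full seat width, extending 413 mm above the seat top, its back face flush with the seat's +y edge. Two armrests of 43×43 mm section run along each side from the seat's front edge to the front of the backrest, top faces 200 mm above the seat top and outer faces flush with the seat's x-edges; a 43×43 mm post under the front of each armrest stands on the seat at the front corner.

The chair is beside the door frame with their tops flush at z = 2077.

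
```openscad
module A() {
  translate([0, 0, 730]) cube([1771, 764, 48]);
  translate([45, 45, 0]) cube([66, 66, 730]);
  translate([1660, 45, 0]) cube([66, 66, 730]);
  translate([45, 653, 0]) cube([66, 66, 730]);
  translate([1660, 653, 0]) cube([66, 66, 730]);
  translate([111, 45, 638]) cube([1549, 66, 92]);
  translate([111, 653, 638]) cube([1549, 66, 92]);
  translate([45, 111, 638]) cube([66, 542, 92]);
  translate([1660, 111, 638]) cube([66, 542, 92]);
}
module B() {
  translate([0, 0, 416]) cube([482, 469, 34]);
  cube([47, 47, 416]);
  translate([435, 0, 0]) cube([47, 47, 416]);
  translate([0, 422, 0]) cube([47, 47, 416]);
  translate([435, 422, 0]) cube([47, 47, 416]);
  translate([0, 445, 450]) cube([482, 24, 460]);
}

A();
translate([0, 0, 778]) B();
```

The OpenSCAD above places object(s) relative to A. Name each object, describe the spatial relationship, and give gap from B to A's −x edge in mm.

A is a table. B is a chair. The chair is on top of the table. The gap from the chair to the table's −x edge is 0 mm.

The chair's min-x is at 0; the table's min-x is 0; gap = 0 mm.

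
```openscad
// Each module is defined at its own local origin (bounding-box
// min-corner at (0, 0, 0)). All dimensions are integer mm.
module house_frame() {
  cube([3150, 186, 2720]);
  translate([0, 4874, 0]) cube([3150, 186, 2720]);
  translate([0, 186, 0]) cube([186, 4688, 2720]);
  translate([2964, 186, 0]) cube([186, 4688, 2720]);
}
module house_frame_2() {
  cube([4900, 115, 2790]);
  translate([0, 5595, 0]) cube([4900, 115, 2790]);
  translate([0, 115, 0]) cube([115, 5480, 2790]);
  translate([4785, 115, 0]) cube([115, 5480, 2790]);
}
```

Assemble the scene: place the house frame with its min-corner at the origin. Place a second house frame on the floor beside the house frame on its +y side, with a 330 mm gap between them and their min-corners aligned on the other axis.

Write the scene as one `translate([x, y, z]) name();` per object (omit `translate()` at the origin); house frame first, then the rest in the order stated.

house_frame();
translate([0, 5390, 0]) house_frame_2();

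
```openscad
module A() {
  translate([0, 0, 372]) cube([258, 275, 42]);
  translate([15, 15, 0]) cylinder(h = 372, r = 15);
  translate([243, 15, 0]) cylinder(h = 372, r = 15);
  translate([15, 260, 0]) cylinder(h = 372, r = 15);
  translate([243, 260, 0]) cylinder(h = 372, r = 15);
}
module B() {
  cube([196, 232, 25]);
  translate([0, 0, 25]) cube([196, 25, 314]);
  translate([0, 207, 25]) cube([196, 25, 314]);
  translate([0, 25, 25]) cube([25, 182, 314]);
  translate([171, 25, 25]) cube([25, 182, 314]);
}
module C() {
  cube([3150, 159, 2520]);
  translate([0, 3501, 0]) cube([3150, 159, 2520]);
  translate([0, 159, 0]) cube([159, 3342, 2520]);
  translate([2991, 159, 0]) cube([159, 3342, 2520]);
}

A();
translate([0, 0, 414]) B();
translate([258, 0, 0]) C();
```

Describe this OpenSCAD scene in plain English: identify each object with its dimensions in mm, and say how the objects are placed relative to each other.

A is a simple wooden stool: a rectangular seat 258 mm (x) by 275 mm (y), 42 mm thick, top face at z = 414 mm, on four round legs, each 30 mm in diameter. The legs rest on z = 0, each leg's axis is inset half a diameter from the nearest pair of seat edges (so the leg's bounding box is flush with the corner).

B is an open-topped rectangular box: outside dimensions 196×232×339 mm, with a uniform wall and base thickness of 25 mm. The base is a full 196×232 slab on the floor; four walls sit on top of the base. The front and back walls (the −y and +y sides) span the full width; the two side walls fit between them.

C is the wall frame of a small rectangular building: four walls, each 2520 mm tall and 159 mm thick, enclosing a footprint 3150 mm (x) by 3660 mm (y) outside-to-outside, with no floor or roof. The front and back walls (the −y and +y sides) span the full width; the two side walls fit between them.

The open box is on top of the stool. The house frame is against the stool's +x side, with their −y faces flush.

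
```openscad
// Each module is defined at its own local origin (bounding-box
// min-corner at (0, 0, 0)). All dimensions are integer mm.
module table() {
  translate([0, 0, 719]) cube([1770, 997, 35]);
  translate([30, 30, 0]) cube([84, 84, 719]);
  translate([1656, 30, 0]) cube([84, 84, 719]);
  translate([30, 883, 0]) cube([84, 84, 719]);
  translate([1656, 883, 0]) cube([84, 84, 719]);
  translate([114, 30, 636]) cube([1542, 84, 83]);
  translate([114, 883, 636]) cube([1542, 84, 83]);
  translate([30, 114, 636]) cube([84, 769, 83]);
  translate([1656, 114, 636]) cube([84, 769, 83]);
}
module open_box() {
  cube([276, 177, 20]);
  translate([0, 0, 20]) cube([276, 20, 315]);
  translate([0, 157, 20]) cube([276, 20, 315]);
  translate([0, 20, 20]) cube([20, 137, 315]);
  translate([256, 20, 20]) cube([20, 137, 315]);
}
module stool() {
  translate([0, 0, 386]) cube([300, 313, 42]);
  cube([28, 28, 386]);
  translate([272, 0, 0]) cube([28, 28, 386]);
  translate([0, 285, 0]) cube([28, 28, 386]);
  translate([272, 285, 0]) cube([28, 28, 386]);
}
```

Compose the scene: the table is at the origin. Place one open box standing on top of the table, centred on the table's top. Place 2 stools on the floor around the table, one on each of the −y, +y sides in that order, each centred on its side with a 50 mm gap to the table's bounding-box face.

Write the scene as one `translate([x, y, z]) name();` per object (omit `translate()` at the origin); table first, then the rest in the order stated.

table();
translate([747, 410, 754]) open_box();
translate([735, -363, 0]) stool();
translate([735, 1047, 0]) stool();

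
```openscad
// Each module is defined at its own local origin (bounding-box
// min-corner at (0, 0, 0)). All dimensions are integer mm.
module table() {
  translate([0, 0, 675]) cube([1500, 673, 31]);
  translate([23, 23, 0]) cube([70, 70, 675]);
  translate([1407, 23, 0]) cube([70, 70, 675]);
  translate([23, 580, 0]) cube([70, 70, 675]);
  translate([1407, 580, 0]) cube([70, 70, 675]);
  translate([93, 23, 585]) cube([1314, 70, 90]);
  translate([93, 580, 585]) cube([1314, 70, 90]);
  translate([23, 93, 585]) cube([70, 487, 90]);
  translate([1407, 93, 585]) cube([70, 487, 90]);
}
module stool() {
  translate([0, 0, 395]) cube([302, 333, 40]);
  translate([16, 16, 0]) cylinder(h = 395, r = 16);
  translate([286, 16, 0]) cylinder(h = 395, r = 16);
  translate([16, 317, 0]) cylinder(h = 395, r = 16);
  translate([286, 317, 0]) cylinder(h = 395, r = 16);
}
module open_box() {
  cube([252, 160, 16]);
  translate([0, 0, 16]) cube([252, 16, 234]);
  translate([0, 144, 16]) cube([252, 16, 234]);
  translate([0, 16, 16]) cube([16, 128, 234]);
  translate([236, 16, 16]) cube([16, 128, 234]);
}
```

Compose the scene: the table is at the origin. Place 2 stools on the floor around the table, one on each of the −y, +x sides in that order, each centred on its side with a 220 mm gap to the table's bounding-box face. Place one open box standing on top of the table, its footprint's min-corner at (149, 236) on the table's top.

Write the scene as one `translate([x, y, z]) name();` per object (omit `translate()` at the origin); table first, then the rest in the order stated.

table();
translate([599, -553, 0]) stool();
translate([1720, 170, 0]) stool();
translate([149, 236, 706]) open_box();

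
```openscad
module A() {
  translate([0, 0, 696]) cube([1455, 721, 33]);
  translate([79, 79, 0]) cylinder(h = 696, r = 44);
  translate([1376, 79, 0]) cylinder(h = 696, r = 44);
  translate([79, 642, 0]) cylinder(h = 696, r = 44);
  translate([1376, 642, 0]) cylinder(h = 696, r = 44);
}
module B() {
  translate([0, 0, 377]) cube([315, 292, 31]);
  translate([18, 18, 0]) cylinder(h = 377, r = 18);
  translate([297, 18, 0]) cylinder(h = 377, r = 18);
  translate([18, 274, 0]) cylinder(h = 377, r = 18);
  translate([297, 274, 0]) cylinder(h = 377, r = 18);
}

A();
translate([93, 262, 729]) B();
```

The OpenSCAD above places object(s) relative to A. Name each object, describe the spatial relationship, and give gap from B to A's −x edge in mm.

A is a table. B is a stool. The stool is on top of the table. The gap from the stool to the table's −x edge is 93 mm.

The stool's min-x is at 93; the table's min-x is 0; gap = 93 mm.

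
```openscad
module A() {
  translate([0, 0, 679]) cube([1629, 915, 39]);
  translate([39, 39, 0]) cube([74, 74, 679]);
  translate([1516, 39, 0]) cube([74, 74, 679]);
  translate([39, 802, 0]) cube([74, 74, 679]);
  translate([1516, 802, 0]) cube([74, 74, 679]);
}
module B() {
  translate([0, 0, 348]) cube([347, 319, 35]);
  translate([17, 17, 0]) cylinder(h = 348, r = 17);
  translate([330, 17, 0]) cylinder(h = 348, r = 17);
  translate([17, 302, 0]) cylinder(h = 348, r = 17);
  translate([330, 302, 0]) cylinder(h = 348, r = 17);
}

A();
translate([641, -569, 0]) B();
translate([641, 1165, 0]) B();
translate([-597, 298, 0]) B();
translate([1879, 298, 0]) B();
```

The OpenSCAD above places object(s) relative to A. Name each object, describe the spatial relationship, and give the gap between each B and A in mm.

Each stool's nearest face is 250 mm from the table's bounding box.

A is a table. B is a stool. Four stools sit around the table at the −y, +y, −x, +x sides. The gap between each stool and the table is 250 mm.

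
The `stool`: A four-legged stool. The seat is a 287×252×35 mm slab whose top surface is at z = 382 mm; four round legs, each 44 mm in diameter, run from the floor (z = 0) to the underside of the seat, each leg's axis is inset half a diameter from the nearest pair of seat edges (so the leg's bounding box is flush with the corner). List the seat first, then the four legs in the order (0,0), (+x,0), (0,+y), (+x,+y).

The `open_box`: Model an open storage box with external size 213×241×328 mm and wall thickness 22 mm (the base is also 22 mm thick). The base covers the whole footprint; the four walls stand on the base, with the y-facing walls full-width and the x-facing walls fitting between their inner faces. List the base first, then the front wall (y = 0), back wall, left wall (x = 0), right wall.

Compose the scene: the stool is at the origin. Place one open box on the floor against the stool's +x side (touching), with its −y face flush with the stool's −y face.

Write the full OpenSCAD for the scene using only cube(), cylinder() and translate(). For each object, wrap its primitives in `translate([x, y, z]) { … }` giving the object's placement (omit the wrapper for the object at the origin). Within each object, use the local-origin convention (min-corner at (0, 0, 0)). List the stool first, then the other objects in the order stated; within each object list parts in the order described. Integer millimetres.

translate([0, 0, 347]) cube([287, 252, 35]);
translate([22, 22, 0]) cylinder(h = 347, r = 22);
translate([265, 22, 0]) cylinder(h = 347, r = 22);
translate([22, 230, 0]) cylinder(h = 347, r = 22);
translate([265, 230, 0]) cylinder(h = 347, r = 22);
translate([287, 0, 0]) {
  cube([213, 241, 22]);
  translate([0, 0, 22]) cube([213, 22, 306]);
  translate([0, 219, 22]) cube([213, 22, 306]);
  translate([0, 22, 22]) cube([22, 197, 306]);
  translate([191, 22, 22]) cube([22, 197, 306]);
}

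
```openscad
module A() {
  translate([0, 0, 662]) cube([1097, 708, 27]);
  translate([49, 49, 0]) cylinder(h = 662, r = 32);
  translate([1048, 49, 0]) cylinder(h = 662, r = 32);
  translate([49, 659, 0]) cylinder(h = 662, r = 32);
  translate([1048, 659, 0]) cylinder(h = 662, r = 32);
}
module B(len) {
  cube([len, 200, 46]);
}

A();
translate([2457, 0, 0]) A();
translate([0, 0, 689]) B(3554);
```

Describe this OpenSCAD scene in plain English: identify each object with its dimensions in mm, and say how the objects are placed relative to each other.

A is a rectangular dining table. The top is 1097×708×27 mm with its upper surface at z = 689 mm. It stands on four round legs of 64 mm diameter, each leg's bounding box inset 17 mm from the nearest pair of top edges, running from the floor to the underside of the top.

B is a rectangular beam 3554 mm long (x), 200 mm deep (y), 46 mm thick (z).

The beam spans the tops of two tables placed 1360 mm apart, resting at z = 689 mm.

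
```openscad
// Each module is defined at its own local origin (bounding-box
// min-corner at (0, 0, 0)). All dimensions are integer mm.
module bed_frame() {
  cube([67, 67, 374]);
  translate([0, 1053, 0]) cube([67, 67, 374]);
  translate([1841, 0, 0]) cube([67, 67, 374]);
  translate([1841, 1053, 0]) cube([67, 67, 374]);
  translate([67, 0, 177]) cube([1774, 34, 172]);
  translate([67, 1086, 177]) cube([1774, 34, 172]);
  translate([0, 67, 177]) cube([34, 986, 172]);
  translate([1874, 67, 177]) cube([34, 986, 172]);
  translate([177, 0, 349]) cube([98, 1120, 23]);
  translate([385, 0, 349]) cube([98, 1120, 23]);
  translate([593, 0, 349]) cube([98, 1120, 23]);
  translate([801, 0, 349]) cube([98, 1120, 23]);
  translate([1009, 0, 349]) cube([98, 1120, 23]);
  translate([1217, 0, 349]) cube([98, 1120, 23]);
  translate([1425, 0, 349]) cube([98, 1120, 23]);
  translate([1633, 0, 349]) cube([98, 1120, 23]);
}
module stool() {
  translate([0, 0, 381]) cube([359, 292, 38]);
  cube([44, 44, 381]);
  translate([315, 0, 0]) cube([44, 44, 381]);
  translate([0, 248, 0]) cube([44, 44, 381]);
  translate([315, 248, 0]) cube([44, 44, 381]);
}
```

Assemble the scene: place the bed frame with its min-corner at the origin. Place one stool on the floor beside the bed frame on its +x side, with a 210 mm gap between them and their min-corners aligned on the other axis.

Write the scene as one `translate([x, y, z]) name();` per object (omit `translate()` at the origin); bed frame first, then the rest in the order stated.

bed_frame();
translate([2118, 0, 0]) stool();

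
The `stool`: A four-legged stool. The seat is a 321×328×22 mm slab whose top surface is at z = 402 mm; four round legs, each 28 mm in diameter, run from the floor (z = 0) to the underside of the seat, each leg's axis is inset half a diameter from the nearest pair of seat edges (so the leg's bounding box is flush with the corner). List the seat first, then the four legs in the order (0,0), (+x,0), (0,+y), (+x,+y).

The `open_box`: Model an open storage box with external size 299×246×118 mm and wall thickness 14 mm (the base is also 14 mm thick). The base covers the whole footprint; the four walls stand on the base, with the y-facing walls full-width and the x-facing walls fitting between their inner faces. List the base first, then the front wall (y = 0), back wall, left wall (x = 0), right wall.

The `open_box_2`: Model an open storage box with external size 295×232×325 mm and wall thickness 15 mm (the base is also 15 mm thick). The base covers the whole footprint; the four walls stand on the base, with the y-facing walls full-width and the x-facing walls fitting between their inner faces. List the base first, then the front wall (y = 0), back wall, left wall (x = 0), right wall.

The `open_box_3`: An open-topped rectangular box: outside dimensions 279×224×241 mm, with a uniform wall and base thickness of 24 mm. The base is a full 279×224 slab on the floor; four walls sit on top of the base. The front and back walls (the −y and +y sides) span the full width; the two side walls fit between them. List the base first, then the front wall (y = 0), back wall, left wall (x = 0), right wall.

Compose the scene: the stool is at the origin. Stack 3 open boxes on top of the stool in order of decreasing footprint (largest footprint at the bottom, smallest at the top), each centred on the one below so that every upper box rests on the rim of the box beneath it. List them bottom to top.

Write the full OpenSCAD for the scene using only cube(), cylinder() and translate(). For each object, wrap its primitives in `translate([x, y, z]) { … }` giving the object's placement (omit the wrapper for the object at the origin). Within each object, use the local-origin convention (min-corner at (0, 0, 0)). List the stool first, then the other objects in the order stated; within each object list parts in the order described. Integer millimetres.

translate([0, 0, 380]) cube([321, 328, 22]);
translate([14, 14, 0]) cylinder(h = 380, r = 14);
translate([307, 14, 0]) cylinder(h = 380, r = 14);
translate([14, 314, 0]) cylinder(h = 380, r = 14);
translate([307, 314, 0]) cylinder(h = 380, r = 14);
translate([11, 41, 402]) {
  cube([299, 246, 14]);
  translate([0, 0, 14]) cube([299, 14, 104]);
  translate([0, 232, 14]) cube([299, 14, 104]);
  translate([0, 14, 14]) cube([14, 218, 104]);
  translate([285, 14, 14]) cube([14, 218, 104]);
}
translate([13, 48, 520]) {
  cube([295, 232, 15]);
  translate([0, 0, 15]) cube([295, 15, 310]);
  translate([0, 217, 15]) cube([295, 15, 310]);
  translate([0, 15, 15]) cube([15, 202, 310]);
  translate([280, 15, 15]) cube([15, 202, 310]);
}
translate([21, 52, 845]) {
  cube([279, 224, 24]);
  translate([0, 0, 24]) cube([279, 24, 217]);
  translate([0, 200, 24]) cube([279, 24, 217]);
  translate([0, 24, 24]) cube([24, 176, 217]);
  translate([255, 24, 24]) cube([24, 176, 217]);
}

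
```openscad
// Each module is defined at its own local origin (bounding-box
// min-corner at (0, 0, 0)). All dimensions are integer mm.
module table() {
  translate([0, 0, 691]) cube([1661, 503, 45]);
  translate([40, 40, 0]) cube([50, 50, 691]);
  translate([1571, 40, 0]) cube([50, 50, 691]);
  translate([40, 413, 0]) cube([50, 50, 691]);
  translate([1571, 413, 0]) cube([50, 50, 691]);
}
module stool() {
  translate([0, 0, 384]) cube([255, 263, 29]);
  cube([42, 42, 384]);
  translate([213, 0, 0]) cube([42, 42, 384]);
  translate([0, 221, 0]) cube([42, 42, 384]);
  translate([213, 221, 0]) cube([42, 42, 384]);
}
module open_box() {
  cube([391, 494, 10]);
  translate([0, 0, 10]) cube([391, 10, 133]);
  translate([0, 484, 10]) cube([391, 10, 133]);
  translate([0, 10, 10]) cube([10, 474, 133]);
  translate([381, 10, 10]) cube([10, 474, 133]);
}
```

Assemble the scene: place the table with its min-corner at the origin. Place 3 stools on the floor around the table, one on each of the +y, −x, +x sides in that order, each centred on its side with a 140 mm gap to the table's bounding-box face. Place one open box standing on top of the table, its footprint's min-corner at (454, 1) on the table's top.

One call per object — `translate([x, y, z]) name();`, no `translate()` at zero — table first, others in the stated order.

table();
translate([703, 643, 0]) stool();
translate([-395, 120, 0]) stool();
translate([1801, 120, 0]) stool();
translate([454, 1, 736]) open_box();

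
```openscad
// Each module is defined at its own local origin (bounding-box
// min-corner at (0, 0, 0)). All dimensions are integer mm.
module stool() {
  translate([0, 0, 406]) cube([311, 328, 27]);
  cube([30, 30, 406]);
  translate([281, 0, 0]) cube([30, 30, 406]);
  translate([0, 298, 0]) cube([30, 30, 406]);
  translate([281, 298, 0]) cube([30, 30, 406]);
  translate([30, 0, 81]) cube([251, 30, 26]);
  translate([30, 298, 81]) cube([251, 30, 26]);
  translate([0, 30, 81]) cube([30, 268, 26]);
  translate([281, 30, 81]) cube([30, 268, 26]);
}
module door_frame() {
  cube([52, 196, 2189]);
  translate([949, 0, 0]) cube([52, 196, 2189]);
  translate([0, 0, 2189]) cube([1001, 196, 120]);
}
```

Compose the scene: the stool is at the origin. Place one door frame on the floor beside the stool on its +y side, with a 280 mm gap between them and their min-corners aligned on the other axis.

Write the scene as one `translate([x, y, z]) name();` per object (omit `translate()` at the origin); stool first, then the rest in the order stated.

stool();
translate([0, 608, 0]) door_frame();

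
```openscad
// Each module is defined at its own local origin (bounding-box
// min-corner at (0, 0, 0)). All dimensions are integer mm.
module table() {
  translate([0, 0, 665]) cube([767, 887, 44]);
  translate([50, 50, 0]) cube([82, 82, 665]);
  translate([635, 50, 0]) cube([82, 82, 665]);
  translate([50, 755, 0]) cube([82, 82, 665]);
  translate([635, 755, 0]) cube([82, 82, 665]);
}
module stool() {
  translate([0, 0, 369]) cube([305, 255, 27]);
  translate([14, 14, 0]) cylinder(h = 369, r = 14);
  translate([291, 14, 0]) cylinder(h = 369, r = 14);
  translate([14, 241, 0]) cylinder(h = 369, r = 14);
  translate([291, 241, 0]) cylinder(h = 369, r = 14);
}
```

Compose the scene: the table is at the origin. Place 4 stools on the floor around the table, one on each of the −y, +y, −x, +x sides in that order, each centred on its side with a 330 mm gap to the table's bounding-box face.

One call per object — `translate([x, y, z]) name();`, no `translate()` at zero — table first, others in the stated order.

table();
translate([231, -585, 0]) stool();
translate([231, 1217, 0]) stool();
translate([-635, 316, 0]) stool();
translate([1097, 316, 0]) stool();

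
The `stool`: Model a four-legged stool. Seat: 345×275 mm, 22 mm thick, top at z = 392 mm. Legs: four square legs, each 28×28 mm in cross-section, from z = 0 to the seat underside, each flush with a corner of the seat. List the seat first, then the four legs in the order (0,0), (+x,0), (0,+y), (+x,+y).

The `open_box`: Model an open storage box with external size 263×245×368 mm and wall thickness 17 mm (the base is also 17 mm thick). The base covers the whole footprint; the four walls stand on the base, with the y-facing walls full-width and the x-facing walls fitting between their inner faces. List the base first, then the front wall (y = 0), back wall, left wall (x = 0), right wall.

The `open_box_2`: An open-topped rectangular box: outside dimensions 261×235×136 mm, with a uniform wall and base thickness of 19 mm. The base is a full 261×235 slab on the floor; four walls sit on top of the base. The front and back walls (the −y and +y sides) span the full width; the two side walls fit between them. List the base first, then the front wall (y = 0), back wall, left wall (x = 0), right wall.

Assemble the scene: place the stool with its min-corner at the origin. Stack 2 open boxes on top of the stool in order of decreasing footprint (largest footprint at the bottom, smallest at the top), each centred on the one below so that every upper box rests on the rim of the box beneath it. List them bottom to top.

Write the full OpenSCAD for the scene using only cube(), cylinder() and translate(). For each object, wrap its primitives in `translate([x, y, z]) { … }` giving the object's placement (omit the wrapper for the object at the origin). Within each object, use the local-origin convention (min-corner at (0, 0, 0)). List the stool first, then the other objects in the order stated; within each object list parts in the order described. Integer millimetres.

translate([0, 0, 370]) cube([345, 275, 22]);
cube([28, 28, 370]);
translate([317, 0, 0]) cube([28, 28, 370]);
translate([0, 247, 0]) cube([28, 28, 370]);
translate([317, 247, 0]) cube([28, 28, 370]);
translate([41, 15, 392]) {
  cube([263, 245, 17]);
  translate([0, 0, 17]) cube([263, 17, 351]);
  translate([0, 228, 17]) cube([263, 17, 351]);
  translate([0, 17, 17]) cube([17, 211, 351]);
  translate([246, 17, 17]) cube([17, 211, 351]);
}
translate([42, 20, 760]) {
  cube([261, 235, 19]);
  translate([0, 0, 19]) cube([261, 19, 117]);
  translate([0, 216, 19]) cube([261, 19, 117]);
  translate([0, 19, 19]) cube([19, 197, 117]);
  translate([242, 19, 19]) cube([19, 197, 117]);
}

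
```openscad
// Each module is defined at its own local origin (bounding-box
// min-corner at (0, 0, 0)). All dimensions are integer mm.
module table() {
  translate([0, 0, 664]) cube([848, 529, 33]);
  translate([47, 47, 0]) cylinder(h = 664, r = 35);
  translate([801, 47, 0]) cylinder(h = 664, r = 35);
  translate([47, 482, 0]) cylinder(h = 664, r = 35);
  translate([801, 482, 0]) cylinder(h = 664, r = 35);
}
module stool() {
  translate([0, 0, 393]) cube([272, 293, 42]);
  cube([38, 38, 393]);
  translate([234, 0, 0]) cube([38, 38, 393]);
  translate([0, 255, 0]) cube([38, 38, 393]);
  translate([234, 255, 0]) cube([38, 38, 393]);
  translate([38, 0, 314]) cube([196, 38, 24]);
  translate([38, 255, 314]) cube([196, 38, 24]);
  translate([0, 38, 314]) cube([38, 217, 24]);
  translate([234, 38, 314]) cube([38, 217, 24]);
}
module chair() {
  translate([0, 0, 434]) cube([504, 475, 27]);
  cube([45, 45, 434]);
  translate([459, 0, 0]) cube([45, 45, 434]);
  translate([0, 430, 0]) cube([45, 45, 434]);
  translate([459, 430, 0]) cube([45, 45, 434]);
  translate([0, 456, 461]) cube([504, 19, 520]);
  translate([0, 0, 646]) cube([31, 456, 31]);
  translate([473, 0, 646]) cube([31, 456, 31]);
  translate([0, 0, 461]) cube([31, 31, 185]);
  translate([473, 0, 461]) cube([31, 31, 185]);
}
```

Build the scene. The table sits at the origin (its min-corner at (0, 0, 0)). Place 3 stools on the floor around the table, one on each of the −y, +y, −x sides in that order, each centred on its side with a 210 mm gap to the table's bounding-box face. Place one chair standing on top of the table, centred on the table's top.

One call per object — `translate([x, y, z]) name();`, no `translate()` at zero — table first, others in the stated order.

table();
translate([288, -503, 0]) stool();
translate([288, 739, 0]) stool();
translate([-482, 118, 0]) stool();
translate([172, 27, 697]) chair();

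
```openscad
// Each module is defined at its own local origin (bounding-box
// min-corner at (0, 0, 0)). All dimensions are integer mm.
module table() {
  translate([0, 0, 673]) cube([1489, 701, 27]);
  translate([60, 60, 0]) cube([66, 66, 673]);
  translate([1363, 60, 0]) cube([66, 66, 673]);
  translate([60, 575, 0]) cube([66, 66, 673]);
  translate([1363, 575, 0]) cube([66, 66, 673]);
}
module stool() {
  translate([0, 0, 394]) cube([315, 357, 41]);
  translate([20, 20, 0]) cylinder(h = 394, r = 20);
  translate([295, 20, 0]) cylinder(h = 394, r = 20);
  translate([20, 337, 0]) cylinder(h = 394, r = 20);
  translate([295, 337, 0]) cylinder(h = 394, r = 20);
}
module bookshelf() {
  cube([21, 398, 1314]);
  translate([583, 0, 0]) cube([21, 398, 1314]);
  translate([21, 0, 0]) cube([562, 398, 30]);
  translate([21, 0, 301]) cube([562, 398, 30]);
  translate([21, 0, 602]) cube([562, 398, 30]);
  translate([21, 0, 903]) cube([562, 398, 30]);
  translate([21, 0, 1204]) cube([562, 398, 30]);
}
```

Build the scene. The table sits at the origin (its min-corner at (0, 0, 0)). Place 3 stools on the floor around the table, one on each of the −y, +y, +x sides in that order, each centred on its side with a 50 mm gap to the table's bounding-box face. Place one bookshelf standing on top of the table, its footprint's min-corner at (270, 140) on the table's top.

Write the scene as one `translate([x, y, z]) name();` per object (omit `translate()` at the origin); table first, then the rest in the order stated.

table();
translate([587, -407, 0]) stool();
translate([587, 751, 0]) stool();
translate([1539, 172, 0]) stool();
translate([270, 140, 700]) bookshelf();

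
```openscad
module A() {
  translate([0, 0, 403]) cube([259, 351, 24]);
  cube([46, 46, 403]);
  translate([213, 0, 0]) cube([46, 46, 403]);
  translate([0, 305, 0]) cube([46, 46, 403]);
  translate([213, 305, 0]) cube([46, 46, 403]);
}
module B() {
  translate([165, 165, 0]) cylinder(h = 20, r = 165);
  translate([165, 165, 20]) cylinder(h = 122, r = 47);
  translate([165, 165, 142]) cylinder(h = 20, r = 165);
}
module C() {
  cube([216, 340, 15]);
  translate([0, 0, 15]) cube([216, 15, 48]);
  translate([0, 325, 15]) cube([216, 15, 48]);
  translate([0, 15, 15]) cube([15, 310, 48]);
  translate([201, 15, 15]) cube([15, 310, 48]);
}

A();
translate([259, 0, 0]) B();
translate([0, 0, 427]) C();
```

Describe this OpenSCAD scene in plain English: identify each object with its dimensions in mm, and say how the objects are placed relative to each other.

A is a four-legged stool. The seat is 259×351 mm, 24 mm thick, top at z = 427 mm. It stands on four square legs, each 46×46 mm in cross-section, from z = 0 to the seat underside, each flush with a corner of the seat.

B is a spool: two coaxial disc flanges of radius 165 mm and thickness 20 mm, joined by a core cylinder of radius 47 mm and height 122 mm. The lower flange rests on z = 0 and the three cylinders share a vertical axis.

C is an open storage box with external size 216×340×63 mm and wall thickness 15 mm (the base is also 15 mm thick). The base covers the whole footprint; the four walls stand on the base, with the y-facing walls full-width and the x-facing walls fitting between their inner faces.

The spool is against the stool's +x side, with their −y faces flush. The open box is on top of the stool.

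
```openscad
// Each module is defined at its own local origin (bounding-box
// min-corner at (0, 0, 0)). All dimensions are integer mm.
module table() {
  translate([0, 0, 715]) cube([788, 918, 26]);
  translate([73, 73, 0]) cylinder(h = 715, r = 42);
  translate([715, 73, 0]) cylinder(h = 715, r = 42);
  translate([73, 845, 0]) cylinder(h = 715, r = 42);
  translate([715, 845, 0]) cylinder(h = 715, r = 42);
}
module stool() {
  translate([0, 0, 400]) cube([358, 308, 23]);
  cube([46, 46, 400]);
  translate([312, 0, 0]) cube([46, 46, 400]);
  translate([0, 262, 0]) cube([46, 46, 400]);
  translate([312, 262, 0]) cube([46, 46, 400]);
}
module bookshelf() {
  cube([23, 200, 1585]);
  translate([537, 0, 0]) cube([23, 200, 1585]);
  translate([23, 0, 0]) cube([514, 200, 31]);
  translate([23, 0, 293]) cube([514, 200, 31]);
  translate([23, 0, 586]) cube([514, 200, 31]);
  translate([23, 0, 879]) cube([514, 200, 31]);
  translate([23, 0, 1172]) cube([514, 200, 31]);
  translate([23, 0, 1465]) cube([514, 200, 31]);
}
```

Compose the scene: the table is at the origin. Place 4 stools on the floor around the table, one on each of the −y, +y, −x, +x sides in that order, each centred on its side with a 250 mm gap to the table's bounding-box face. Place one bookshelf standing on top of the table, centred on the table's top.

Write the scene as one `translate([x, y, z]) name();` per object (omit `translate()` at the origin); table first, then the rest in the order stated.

table();
translate([215, -558, 0]) stool();
translate([215, 1168, 0]) stool();
translate([-608, 305, 0]) stool();
translate([1038, 305, 0]) stool();
translate([114, 359, 741]) bookshelf();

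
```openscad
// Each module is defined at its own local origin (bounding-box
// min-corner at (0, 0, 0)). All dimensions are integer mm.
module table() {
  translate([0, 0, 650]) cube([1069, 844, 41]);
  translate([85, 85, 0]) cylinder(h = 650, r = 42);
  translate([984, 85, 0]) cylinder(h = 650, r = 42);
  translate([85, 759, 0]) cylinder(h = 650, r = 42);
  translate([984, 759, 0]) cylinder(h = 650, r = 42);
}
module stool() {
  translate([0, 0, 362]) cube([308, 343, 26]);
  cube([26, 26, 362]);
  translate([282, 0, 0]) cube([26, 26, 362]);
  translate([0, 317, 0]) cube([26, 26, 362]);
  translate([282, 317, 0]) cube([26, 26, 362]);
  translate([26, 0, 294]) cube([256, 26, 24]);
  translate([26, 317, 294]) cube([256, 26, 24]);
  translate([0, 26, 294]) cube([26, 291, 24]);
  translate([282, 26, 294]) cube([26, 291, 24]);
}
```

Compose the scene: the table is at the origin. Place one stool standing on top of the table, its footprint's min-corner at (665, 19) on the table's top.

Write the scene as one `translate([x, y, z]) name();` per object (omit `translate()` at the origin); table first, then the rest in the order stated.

table();
translate([665, 19, 691]) stool();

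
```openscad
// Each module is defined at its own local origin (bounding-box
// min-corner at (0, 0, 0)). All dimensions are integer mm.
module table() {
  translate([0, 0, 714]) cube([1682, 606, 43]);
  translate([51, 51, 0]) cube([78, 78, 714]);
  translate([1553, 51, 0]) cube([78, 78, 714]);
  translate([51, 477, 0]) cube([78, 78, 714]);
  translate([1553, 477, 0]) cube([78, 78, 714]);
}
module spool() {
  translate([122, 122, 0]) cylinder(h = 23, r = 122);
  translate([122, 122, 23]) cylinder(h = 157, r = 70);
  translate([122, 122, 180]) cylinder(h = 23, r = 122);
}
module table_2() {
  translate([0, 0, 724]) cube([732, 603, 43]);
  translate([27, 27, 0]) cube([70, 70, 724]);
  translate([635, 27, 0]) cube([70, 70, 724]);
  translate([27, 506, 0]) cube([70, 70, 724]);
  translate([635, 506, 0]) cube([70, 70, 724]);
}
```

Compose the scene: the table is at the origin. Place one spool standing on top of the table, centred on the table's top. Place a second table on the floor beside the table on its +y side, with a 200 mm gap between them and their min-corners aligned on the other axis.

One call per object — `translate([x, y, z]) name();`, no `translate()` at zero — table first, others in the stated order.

table();
translate([719, 181, 757]) spool();
translate([0, 806, 0]) table_2();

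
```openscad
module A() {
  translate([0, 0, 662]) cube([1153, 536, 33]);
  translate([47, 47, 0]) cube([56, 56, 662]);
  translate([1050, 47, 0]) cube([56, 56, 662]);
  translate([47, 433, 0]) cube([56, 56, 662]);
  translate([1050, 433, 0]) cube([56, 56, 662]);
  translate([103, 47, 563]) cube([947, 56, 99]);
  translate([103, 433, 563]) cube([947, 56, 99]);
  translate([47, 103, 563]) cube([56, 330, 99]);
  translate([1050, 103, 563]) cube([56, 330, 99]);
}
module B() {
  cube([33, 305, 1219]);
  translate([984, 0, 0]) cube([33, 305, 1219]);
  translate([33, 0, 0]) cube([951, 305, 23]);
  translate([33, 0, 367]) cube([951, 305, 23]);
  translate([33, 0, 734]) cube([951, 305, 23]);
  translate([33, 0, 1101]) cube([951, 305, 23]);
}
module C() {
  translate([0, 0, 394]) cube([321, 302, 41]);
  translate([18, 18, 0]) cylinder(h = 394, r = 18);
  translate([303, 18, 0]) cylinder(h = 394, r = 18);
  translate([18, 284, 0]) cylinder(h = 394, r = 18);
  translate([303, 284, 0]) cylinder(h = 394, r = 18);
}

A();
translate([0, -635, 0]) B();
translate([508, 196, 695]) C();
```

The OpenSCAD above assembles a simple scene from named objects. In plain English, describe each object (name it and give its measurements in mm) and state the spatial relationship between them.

A is a table: top 1153 mm (x) × 536 mm (y), 33 mm thick, upper face at z = 695 mm, on four 56×56 mm square legs, each inset 47 mm from the nearest pair of top edges, running from z = 0 to the bottom of the top. Four apron rails, 56 mm thick and 99 mm tall, run between adjacent legs with their top edges flush with the underside of the top and their outer faces flush with the legs' outer faces.

B is an open bookshelf. Two side panels, each 33 mm thick, 305 mm deep and 1219 mm tall, stand 1017 mm apart (outside-to-outside). Between them sit 4 shelves, each 23 mm thick and 305 mm deep, spanning the full gap between the sides. The bottom shelf rests on the floor (its underside at z = 0) and the clear gap between one shelf's top and the next shelf's underside is 344 mm.

C is a simple wooden stool: a rectangular seat 321 mm (x) by 302 mm (y), 41 mm thick, top face at z = 435 mm, on four round legs, each 36 mm in diameter. The legs rest on z = 0, each leg's axis is inset half a diameter from the nearest pair of seat edges (so the leg's bounding box is flush with the corner).

The bookshelf is on the floor beside the table on its −y side. The stool is on top of the table.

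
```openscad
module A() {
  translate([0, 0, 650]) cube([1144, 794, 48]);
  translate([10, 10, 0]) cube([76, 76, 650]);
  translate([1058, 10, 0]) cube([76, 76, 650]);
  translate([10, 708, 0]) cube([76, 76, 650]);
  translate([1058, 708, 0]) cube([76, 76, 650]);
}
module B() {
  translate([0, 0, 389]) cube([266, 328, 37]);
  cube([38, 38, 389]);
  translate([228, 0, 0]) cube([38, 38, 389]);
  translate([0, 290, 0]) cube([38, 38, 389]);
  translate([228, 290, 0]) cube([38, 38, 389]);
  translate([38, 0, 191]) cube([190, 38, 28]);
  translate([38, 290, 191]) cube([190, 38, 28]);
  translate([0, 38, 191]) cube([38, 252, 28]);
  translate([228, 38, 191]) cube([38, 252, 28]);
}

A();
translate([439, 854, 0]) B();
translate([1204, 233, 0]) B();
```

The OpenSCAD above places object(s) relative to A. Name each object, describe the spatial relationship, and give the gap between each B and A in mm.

A is a table. B is a stool. Two stools sit around the table at the +y, +x sides. The gap between each stool and the table is 60 mm.

Each stool's nearest face is 60 mm from the table's bounding box.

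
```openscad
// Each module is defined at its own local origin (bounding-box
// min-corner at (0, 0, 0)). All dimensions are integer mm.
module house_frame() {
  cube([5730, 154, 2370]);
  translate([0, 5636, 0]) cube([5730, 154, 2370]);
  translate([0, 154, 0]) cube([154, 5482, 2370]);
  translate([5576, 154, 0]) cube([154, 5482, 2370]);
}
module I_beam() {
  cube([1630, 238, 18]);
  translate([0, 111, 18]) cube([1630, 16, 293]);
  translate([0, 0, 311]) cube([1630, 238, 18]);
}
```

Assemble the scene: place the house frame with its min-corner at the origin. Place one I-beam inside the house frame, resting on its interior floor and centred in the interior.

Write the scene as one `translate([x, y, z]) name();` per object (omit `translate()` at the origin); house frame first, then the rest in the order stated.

house_frame();
translate([2050, 2776, 0]) I_beam();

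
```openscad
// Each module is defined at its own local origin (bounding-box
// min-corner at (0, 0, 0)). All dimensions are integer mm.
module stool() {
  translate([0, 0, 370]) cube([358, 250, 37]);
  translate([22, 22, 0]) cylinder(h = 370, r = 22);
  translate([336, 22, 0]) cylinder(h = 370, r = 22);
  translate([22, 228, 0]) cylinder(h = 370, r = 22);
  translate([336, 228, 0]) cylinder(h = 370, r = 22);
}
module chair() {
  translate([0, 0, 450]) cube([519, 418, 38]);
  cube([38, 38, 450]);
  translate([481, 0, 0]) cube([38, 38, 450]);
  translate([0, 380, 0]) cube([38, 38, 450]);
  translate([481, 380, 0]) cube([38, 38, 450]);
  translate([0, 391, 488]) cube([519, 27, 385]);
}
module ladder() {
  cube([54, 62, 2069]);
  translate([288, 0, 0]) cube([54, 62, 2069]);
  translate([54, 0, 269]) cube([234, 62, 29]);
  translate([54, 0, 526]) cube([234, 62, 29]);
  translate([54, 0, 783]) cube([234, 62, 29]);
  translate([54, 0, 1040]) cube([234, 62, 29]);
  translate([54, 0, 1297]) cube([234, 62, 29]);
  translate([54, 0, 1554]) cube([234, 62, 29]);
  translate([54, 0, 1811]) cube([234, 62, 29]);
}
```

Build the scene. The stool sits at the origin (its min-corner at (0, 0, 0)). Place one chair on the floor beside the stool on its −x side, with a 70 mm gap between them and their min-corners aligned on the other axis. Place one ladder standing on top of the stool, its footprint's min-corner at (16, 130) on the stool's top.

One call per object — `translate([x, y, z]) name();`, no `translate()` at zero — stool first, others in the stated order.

stool();
translate([-589, 0, 0]) chair();
translate([16, 130, 407]) ladder();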